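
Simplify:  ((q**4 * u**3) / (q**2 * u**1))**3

Inside the bracket: q**2 * u**2
Raise to the power 3: q**6 * u**6

q**6*u**6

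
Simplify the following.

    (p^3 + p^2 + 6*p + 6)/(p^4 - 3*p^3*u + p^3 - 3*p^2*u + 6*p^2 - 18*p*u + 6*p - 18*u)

1/(p - 3*u)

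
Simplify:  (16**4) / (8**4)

16**4 = 2**16; 8**4 = 2**12
Combine exponents: 2**4

2**4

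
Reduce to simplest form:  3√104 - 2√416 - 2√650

3√104 = 6*√26; 2√416 = 8*√26; 2√650 = 10*√26
Combine: (6 - 8 - 10)·√26 = -12*√26

-12*√26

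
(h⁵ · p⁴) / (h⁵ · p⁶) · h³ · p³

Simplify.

h³*p

Quotient: (p^-2)
Multiply by h³ · p³: add exponents.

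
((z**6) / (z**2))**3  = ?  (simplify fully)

z**12

Inside the bracket: z**4
Raise to the power 3: z**12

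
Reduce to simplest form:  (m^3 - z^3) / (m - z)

m^2 + m*z + z^2

m^3 - z^3 = (m - z)(m^2 + m*z + z^2).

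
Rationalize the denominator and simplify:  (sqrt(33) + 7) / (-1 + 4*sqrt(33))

(139 + 29*sqrt(33))/527

Multiply numerator and denominator by -4*sqrt(33) - 1.
Denominator becomes -527; numerator becomes -29*sqrt(33) - 139.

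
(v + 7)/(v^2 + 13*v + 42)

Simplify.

1/(v + 6)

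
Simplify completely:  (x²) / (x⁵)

Quotient: (x^-3)

x^(-3)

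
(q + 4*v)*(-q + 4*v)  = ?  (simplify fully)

(4*v)^2 - (q)^2 = -q^2 + 16*v^2.

-q^2 + 16*v^2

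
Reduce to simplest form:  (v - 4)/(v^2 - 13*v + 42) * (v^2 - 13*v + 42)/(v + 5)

(v - 4)/(v + 5)

Factor: v^2 - 13*v + 42 = (v - 7)*(v - 6);  v^2 - 13*v + 42 = (v - 7)*(v - 6)
Cancel the common factors (v - 7), (v - 6).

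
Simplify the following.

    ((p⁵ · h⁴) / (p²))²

h⁸*p⁶

Inside the bracket: p³ · h⁴
Raise to the power 2: p⁶ · h⁸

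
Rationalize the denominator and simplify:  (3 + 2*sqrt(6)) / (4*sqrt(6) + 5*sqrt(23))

Multiply numerator and denominator by -5*sqrt(23) + 4*sqrt(6).
Denominator becomes -479; numerator becomes -10*sqrt(138) - 15*sqrt(23) + 12*sqrt(6) + 48.

(-48 - 12*sqrt(6) + 15*sqrt(23) + 10*sqrt(138))/479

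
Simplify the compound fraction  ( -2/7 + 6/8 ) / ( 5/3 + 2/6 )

13/56

Numerator: -2/7 + 6/8 = 13/28
Denominator: 5/3 + 2/6 = 2
Divide: (13/28) · (1/2) = 13/56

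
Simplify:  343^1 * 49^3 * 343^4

7^21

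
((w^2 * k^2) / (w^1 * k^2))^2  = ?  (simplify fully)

w^2

Inside the bracket: w^1
Raise to the power 2: w^2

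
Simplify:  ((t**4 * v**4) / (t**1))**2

t**6*v**8

Inside the bracket: t**3 * v**4
Raise to the power 2: t**6 * v**8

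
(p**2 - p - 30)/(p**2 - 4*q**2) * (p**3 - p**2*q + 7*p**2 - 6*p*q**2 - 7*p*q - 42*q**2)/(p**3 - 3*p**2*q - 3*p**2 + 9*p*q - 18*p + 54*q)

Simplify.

(p**2 + 12*p + 35)/(p**2 - 2*p*q + 3*p - 6*q)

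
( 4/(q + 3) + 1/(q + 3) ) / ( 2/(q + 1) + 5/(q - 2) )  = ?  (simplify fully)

(5*q² - 5*q - 10)/(7*q² + 22*q + 3)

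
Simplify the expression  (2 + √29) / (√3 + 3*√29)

Multiply numerator and denominator by -√3 + 3*√29.
Denominator becomes 258; numerator becomes -√87 - 2*√3 + 6*√29 + 87.

(-√87 - 2*√3 + 6*√29 + 87)/258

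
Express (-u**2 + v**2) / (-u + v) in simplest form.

Factor v**2 - u**2 and cancel (-u + v).

u + v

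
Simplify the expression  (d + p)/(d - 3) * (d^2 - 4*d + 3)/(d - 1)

d + p

Factor: d^2 - 4*d + 3 = (d - 3)*(d - 1)
Cancel the common factors (d - 3), (d - 1).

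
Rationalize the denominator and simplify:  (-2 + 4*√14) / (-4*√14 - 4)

Multiply numerator and denominator by -4 + 4*√14.
Denominator becomes -208; numerator becomes -24*√14 + 232.

(-29 + 3*√14)/26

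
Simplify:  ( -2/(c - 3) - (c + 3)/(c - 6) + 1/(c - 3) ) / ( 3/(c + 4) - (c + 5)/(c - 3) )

Numerator: -2/(c - 3) - (c + 3)/(c - 6) + 1/(c - 3) = (-c**2 - c + 15)/(c**2 - 9*c + 18)
Denominator: 3/(c + 4) - (c + 5)/(c - 3) = (-c**2 - 6*c - 29)/(c**2 + c - 12)
Divide: ((-c**2 - c + 15)/(c**2 - 9*c + 18)) · ((c**2 + c - 12)/(-c**2 - 6*c - 29)) = (c**3 + 5*c**2 - 11*c - 60)/(c**3 - 7*c - 174)

(c**3 + 5*c**2 - 11*c - 60)/(c**3 - 7*c - 174)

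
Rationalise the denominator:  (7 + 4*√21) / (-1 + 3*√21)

Multiply numerator and denominator by -3*√21 - 1.
Denominator becomes -188; numerator becomes -259 - 25*√21.

(25*√21 + 259)/188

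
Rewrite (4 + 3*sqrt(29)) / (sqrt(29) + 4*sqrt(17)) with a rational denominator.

Multiply numerator and denominator by -4*sqrt(17) + sqrt(29).
Denominator becomes -243; numerator becomes -12*sqrt(493) - 16*sqrt(17) + 4*sqrt(29) + 87.

(-87 - 4*sqrt(29) + 16*sqrt(17) + 12*sqrt(493))/243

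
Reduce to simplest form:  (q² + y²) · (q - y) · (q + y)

q⁴ - y⁴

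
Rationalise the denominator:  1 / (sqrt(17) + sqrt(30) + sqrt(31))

Group as (sqrt(30) + sqrt(31)) + sqrt(17); multiply by (sqrt(30) + sqrt(31)) - sqrt(17), then rationalise the remaining surd.

(-sqrt(15810) + 8*sqrt(31) + 9*sqrt(30) + 22*sqrt(17))/892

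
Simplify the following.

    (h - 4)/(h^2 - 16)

1/(h + 4)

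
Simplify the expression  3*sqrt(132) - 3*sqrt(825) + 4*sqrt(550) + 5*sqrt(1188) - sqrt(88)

18*sqrt(22) + 21*sqrt(33)

3*sqrt(132) = 6*sqrt(33); 3*sqrt(825) = 15*sqrt(33); 4*sqrt(550) = 20*sqrt(22); 5*sqrt(1188) = 30*sqrt(33); sqrt(88) = 2*sqrt(22)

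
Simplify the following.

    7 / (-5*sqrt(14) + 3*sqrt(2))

Multiply numerator and denominator by 3*sqrt(2) + 5*sqrt(14).
Denominator becomes -332; numerator becomes 21*sqrt(2) + 35*sqrt(14).

(-35*sqrt(14) - 21*sqrt(2))/332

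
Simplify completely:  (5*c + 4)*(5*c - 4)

25*c^2 - 16

Difference of squares with P = 5*c, Q = 4.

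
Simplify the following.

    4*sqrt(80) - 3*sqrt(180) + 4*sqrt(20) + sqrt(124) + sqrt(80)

2*sqrt(31) + 10*sqrt(5)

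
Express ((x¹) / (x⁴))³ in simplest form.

x^(-9)

Inside the bracket: (x^-3)
Raise to the power 3: (x^-9)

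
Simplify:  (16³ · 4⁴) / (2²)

2^18

16³ = 2^12; 4⁴ = 2^8; 2² = 2^2
Combine exponents: 2^18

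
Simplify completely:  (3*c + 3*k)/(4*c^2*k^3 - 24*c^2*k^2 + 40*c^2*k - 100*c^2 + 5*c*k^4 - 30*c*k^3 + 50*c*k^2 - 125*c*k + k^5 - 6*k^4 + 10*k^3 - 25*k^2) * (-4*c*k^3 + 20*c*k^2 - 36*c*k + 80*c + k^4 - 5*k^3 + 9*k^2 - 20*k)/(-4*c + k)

Factor: 3*c + 3*k = 3*(c + k);  4*c^2*k^3 - 24*c^2*k^2 + 40*c^2*k - 100*c^2 + 5*c*k^4 - 30*c*k^3 + 50*c*k^2 - 125*c*k + k^5 - 6*k^4 + 10*k^3 - 25*k^2 = (c + k)*(k^2 - k + 5)*(k - 5)*(4*c + k);  -4*c*k^3 + 20*c*k^2 - 36*c*k + 80*c + k^4 - 5*k^3 + 9*k^2 - 20*k = (k - 4)*(-4*c + k)*(k^2 - k + 5)
Cancel the common factors (k^2 - k + 5), (-4*c + k), (c + k).

(3*k - 12)/(4*c*k - 20*c + k^2 - 5*k)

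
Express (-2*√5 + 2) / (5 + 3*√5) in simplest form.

(-10 + 4*√5)/5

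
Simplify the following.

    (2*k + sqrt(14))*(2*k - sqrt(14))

(2*k)**2 - (sqrt(14))**2 = 4*k**2 - 14.

4*k**2 - 14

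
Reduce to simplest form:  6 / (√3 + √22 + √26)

(-24*√429 - 6*√26 + 42*√22 + 270*√3)/263

Group as (√22 + √26) + √3; multiply by (√22 + √26) - √3, then rationalise the remaining surd.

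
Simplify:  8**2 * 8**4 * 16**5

2**38

8**2 = 2**6; 8**4 = 2**12; 16**5 = 2**20
Combine exponents: 2**38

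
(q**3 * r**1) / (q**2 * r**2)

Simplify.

Quotient: q**1 * (r**-1)

q/r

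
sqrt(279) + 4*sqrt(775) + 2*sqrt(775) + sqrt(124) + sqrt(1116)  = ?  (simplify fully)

sqrt(279) = 3*sqrt(31); 4*sqrt(775) = 20*sqrt(31); 2*sqrt(775) = 10*sqrt(31); sqrt(124) = 2*sqrt(31); sqrt(1116) = 6*sqrt(31)
Combine: (3 + 20 + 10 + 2 + 6)·sqrt(31) = 41*sqrt(31)

41*sqrt(31)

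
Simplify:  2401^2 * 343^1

7^11

2401^2 = 7^8; 343^1 = 7^3
Combine exponents: 7^11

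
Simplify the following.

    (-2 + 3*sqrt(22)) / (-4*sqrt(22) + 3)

Multiply numerator and denominator by 3 + 4*sqrt(22).
Denominator becomes -343; numerator becomes sqrt(22) + 258.

(-258 - sqrt(22))/343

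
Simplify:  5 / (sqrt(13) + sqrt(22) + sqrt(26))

Group as (sqrt(13) + sqrt(26)) + sqrt(22); multiply by (sqrt(13) + sqrt(26)) - sqrt(22), then rationalise the remaining surd.

(-260*sqrt(11) + 45*sqrt(26) + 85*sqrt(22) + 175*sqrt(13))/1063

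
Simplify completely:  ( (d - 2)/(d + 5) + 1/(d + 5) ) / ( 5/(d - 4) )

Numerator: (d - 2)/(d + 5) + 1/(d + 5) = (d - 1)/(d + 5)
Denominator: 5/(d - 4) = 5/(d - 4)
Divide: ((d - 1)/(d + 5)) · (d/5 - 4/5) = (d**2 - 5*d + 4)/(5*d + 25)

(d**2 - 5*d + 4)/(5*d + 25)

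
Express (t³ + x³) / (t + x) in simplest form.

Factor as (a+b)(a^2-ab+b^2) with a=x, b=t.

t² - t*x + x²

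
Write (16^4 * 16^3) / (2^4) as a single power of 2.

2^24

16^4 = 2^16; 16^3 = 2^12; 2^4 = 2^4
Combine exponents: 2^24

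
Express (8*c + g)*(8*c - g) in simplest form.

Product of conjugates: (P+Q)(P-Q) = P^2 - Q^2.

64*c^2 - g^2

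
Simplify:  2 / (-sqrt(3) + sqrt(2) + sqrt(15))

(-8*sqrt(2) - 3*sqrt(10) + 7*sqrt(3) + 5*sqrt(15))/19

Group as (sqrt(2) + sqrt(15)) - sqrt(3); multiply by (sqrt(2) + sqrt(15)) + sqrt(3), then rationalise the remaining surd.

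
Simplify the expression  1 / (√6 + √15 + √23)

Group as (√15 + √23) + √6; multiply by (√15 + √23) - √6, then rationalise the remaining surd.

(-3*√230 - √23 + 7*√15 + 16*√6)/178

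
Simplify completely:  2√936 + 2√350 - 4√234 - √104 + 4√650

10*√14 + 18*√26

2√936 = 12*√26; 2√350 = 10*√14; 4√234 = 12*√26; √104 = 2*√26; 4√650 = 20*√26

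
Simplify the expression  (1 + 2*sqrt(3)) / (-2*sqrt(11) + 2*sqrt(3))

(-2*sqrt(33) - 6 - sqrt(11) - sqrt(3))/16

Multiply numerator and denominator by 2*sqrt(3) + 2*sqrt(11).
Denominator becomes -32; numerator becomes 2*sqrt(3) + 2*sqrt(11) + 12 + 4*sqrt(33).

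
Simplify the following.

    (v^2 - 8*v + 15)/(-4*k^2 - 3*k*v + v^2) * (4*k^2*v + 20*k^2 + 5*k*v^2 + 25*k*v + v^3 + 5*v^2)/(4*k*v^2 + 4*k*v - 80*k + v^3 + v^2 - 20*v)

(v^2 - 8*v + 15)/(-4*k*v + 16*k + v^2 - 4*v)

Factor: v^2 - 8*v + 15 = (v - 3)*(v - 5);  -4*k^2 - 3*k*v + v^2 = (-4*k + v)*(k + v);  4*k^2*v + 20*k^2 + 5*k*v^2 + 25*k*v + v^3 + 5*v^2 = (v + 5)*(k + v)*(4*k + v);  4*k*v^2 + 4*k*v - 80*k + v^3 + v^2 - 20*v = (4*k + v)*(v - 4)*(v + 5)
Cancel the common factors (v + 5), (4*k + v), (k + v).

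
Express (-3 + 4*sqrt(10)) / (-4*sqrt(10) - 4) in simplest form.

(-43 + 7*sqrt(10))/36

Multiply numerator and denominator by -4 + 4*sqrt(10).
Denominator becomes -144; numerator becomes -28*sqrt(10) + 172.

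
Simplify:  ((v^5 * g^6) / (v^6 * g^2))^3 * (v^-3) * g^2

g^14/v^6

Inside the bracket: (v^-1) * g^4
Raise to the power 3: (v^-3) * g^12
Multiply by (v^-3) * g^2: add exponents.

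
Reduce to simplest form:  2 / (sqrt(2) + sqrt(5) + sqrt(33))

(-15*sqrt(5) - 18*sqrt(2) + sqrt(330) + 13*sqrt(33))/159

Group as (sqrt(2) + sqrt(33)) + sqrt(5); multiply by (sqrt(2) + sqrt(33)) - sqrt(5), then rationalise the remaining surd.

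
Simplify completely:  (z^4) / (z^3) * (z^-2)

1/z

Quotient: z^1
Multiply by (z^-2): add exponents.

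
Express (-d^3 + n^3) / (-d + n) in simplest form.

d^2 + d*n + n^2

Apply the difference-of-cubes factorisation and cancel (-d + n).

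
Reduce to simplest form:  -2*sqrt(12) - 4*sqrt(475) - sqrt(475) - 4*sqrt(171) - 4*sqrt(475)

-57*sqrt(19) - 4*sqrt(3)

2*sqrt(12) = 4*sqrt(3); 4*sqrt(475) = 20*sqrt(19); sqrt(475) = 5*sqrt(19); 4*sqrt(171) = 12*sqrt(19); 4*sqrt(475) = 20*sqrt(19)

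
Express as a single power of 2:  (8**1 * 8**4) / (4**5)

2**5

8**1 = 2**3; 8**4 = 2**12; 4**5 = 2**10
Combine exponents: 2**5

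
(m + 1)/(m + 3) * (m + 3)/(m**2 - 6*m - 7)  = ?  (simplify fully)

Factor: m**2 - 6*m - 7 = (m + 1)*(m - 7)
Cancel the common factors (m + 3), (m + 1).

1/(m - 7)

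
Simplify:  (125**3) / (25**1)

125**3 = 5**9; 25**1 = 5**2
Combine exponents: 5**7

5**7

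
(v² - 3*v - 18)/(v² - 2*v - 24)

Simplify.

(v + 3)/(v + 4)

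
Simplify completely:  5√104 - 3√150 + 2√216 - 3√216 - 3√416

5√104 = 10*√26; 3√150 = 15*√6; 2√216 = 12*√6; 3√216 = 18*√6; 3√416 = 12*√26

-21*√6 - 2*√26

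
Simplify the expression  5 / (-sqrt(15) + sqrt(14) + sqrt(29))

Group as (sqrt(14) + sqrt(29)) - sqrt(15); multiply by (sqrt(14) + sqrt(29)) + sqrt(15), then rationalise the remaining surd.

(-14*sqrt(15) + 15*sqrt(14) + sqrt(6090))/84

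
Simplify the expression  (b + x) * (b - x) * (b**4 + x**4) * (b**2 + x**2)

b**8 - x**8

(b+x)(b-x) = b**2 - x**2; continue pairing.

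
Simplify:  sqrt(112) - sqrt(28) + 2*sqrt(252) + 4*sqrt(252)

sqrt(112) = 4*sqrt(7); sqrt(28) = 2*sqrt(7); 2*sqrt(252) = 12*sqrt(7); 4*sqrt(252) = 24*sqrt(7)
Combine: (4 - 2 + 12 + 24)·sqrt(7) = 38*sqrt(7)

38*sqrt(7)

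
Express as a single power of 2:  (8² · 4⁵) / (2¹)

2^15

8² = 2^6; 4⁵ = 2^10; 2¹ = 2^1
Combine exponents: 2^15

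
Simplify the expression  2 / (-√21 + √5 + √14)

Group as (√5 + √14) - √21; multiply by (√5 + √14) + √21, then rationalise the remaining surd.

(√21 + 6*√14 + 15*√5 + 7*√30)/69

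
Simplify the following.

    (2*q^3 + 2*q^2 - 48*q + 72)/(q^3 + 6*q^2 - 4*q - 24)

(2*q - 6)/(q + 2)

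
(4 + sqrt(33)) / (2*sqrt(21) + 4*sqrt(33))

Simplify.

Multiply numerator and denominator by -2*sqrt(21) + 4*sqrt(33).
Denominator becomes 444; numerator becomes -6*sqrt(77) - 8*sqrt(21) + 16*sqrt(33) + 132.

(-3*sqrt(77) - 4*sqrt(21) + 8*sqrt(33) + 66)/222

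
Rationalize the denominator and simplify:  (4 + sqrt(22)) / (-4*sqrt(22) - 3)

(-76 - 13*sqrt(22))/343

Multiply numerator and denominator by -3 + 4*sqrt(22).
Denominator becomes -343; numerator becomes 13*sqrt(22) + 76.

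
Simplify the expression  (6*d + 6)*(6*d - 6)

36*d**2 - 36

(6*d)**2 - (6)**2 = 36*d**2 - 36.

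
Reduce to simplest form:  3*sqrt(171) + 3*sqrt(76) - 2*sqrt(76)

3*sqrt(171) = 9*sqrt(19); 3*sqrt(76) = 6*sqrt(19); 2*sqrt(76) = 4*sqrt(19)
Combine: (9 + 6 - 4)·sqrt(19) = 11*sqrt(19)

11*sqrt(19)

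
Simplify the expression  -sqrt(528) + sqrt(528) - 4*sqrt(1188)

-24*sqrt(33)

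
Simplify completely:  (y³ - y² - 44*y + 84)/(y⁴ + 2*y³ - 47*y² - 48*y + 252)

1/(y + 3)

Factor: y³ - y² - 44*y + 84 = (y + 7)·(y - 6)·(y - 2);  y⁴ + 2*y³ - 47*y² - 48*y + 252 = (y - 6)·(y + 7)·(y - 2)·(y + 3)
Cancel the common factors (y - 6), (y + 7), (y - 2).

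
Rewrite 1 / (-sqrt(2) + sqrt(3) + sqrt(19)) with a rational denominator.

(-9*sqrt(3) - sqrt(114) + 10*sqrt(2) + 7*sqrt(19))/86

Group as (sqrt(3) + sqrt(19)) - sqrt(2); multiply by (sqrt(3) + sqrt(19)) + sqrt(2), then rationalise the remaining surd.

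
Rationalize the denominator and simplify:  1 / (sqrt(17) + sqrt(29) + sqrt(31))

Group as (sqrt(17) + sqrt(31)) + sqrt(29); multiply by (sqrt(17) + sqrt(31)) - sqrt(29), then rationalise the remaining surd.

(-2*sqrt(15283) + 15*sqrt(31) + 19*sqrt(29) + 43*sqrt(17))/1747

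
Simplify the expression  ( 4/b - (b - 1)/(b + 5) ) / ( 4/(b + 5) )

(-b^2 + 5*b + 20)/(4*b)

Numerator: 4/b - (b - 1)/(b + 5) = (-b^2 + 5*b + 20)/(b^2 + 5*b)
Denominator: 4/(b + 5) = 4/(b + 5)
Divide: ((-b^2 + 5*b + 20)/(b^2 + 5*b)) · (b/4 + 5/4) = (-b^2 + 5*b + 20)/(4*b)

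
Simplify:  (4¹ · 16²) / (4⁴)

2^2

4¹ = 2^2; 16² = 2^8; 4⁴ = 2^8
Combine exponents: 2^2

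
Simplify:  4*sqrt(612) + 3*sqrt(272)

36*sqrt(17)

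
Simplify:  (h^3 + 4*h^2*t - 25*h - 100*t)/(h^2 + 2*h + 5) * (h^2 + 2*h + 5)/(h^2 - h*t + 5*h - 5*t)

(-h^2 - 4*h*t + 5*h + 20*t)/(-h + t)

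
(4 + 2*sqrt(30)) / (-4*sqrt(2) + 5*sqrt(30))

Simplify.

(8*sqrt(2) + 8*sqrt(15) + 10*sqrt(30) + 150)/359

Multiply numerator and denominator by 4*sqrt(2) + 5*sqrt(30).
Denominator becomes 718; numerator becomes 16*sqrt(2) + 16*sqrt(15) + 20*sqrt(30) + 300.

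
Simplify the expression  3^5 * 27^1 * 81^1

3^12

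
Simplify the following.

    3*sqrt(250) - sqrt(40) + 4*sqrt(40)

21*sqrt(10)

3*sqrt(250) = 15*sqrt(10); sqrt(40) = 2*sqrt(10); 4*sqrt(40) = 8*sqrt(10)
Combine: (15 - 2 + 8)·sqrt(10) = 21*sqrt(10)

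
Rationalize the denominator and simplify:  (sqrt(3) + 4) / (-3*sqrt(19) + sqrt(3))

Multiply numerator and denominator by sqrt(3) + 3*sqrt(19).
Denominator becomes -168; numerator becomes 3 + 4*sqrt(3) + 3*sqrt(57) + 12*sqrt(19).

(-12*sqrt(19) - 3*sqrt(57) - 4*sqrt(3) - 3)/168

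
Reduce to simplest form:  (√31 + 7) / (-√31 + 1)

(-4*√31 - 19)/15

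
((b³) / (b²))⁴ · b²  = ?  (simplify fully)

Inside the bracket: b¹
Raise to the power 4: b⁴
Multiply by b²: add exponents.

b⁶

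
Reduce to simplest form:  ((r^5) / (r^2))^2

Inside the bracket: r^3
Raise to the power 2: r^6

r^6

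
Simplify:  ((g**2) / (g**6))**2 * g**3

g**(-5)

Inside the bracket: (g**-4)
Raise to the power 2: (g**-8)
Multiply by g**3: add exponents.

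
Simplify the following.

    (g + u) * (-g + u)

(u+g)(u-g) = -g^2 + u^2.

-g^2 + u^2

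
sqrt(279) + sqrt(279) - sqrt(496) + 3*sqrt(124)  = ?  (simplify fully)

8*sqrt(31)

sqrt(279) = 3*sqrt(31); sqrt(279) = 3*sqrt(31); sqrt(496) = 4*sqrt(31); 3*sqrt(124) = 6*sqrt(31)
Combine: (3 + 3 - 4 + 6)·sqrt(31) = 8*sqrt(31)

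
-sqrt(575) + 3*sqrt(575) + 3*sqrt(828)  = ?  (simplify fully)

sqrt(575) = 5*sqrt(23); 3*sqrt(575) = 15*sqrt(23); 3*sqrt(828) = 18*sqrt(23)
Combine: (-5 + 15 + 18)·sqrt(23) = 28*sqrt(23)

28*sqrt(23)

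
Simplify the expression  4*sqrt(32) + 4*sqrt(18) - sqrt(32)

24*sqrt(2)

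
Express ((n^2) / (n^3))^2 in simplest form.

n^(-2)

Inside the bracket: (n^-1)
Raise to the power 2: (n^-2)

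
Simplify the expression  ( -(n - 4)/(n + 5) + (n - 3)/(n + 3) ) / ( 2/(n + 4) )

(3*n^2 + 9*n - 12)/(2*n^2 + 16*n + 30)

Numerator: -(n - 4)/(n + 5) + (n - 3)/(n + 3) = (3*n - 3)/(n^2 + 8*n + 15)
Denominator: 2/(n + 4) = 2/(n + 4)
Divide: ((3*n - 3)/(n^2 + 8*n + 15)) · (n/2 + 2) = (3*n^2 + 9*n - 12)/(2*n^2 + 16*n + 30)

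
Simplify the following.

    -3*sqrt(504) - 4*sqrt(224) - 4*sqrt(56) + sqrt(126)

-39*sqrt(14)

3*sqrt(504) = 18*sqrt(14); 4*sqrt(224) = 16*sqrt(14); 4*sqrt(56) = 8*sqrt(14); sqrt(126) = 3*sqrt(14)
Combine: (-18 - 16 - 8 + 3)·sqrt(14) = -39*sqrt(14)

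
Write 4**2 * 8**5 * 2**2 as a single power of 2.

4**2 = 2**4; 8**5 = 2**15; 2**2 = 2**2
Combine exponents: 2**21

2**21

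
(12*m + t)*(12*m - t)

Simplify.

Difference of squares with P = 12*m, Q = t.

144*m**2 - t**2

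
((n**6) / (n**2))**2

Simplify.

Inside the bracket: n**4
Raise to the power 2: n**8

n**8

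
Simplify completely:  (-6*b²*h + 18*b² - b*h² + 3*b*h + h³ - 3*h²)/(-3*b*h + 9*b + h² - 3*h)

2*b + h

Factor: -6*b²*h + 18*b² - b*h² + 3*b*h + h³ - 3*h² = (-3*b + h)·(h - 3)·(2*b + h);  -3*b*h + 9*b + h² - 3*h = (-3*b + h)·(h - 3)
Cancel the common factors (-3*b + h), (h - 3).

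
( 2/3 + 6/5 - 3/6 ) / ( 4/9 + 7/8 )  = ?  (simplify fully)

Numerator: 2/3 + 6/5 - 3/6 = 41/30
Denominator: 4/9 + 7/8 = 95/72
Divide: (41/30) · (72/95) = 492/475

492/475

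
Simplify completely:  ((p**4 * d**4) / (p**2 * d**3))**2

d**2*p**4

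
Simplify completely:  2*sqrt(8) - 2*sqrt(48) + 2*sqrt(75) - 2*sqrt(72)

2*sqrt(8) = 4*sqrt(2); 2*sqrt(48) = 8*sqrt(3); 2*sqrt(75) = 10*sqrt(3); 2*sqrt(72) = 12*sqrt(2)

-8*sqrt(2) + 2*sqrt(3)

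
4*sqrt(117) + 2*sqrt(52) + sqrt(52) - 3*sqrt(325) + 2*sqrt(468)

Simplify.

15*sqrt(13)

4*sqrt(117) = 12*sqrt(13); 2*sqrt(52) = 4*sqrt(13); sqrt(52) = 2*sqrt(13); 3*sqrt(325) = 15*sqrt(13); 2*sqrt(468) = 12*sqrt(13)
Combine: (12 + 4 + 2 - 15 + 12)·sqrt(13) = 15*sqrt(13)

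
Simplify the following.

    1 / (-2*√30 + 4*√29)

(√30 + 2*√29)/172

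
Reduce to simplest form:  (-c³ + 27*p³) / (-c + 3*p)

c² + 3*c*p + 9*p²

Apply the difference-of-cubes factorisation and cancel (-c + 3*p).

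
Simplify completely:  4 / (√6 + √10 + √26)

Group as (√10 + √26) + √6; multiply by (√10 + √26) - √6, then rationalise the remaining surd.

(-4*√390 - 10*√26 + 22*√10 + 30*√6)/35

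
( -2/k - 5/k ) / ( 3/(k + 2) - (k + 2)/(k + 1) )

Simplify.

(7*k² + 21*k + 14)/(k³ + k² + k)

Numerator: -2/k - 5/k = -7/k
Denominator: 3/(k + 2) - (k + 2)/(k + 1) = (-k² - k - 1)/(k² + 3*k + 2)
Divide: (-7/k) · ((k² + 3*k + 2)/(-k² - k - 1)) = (7*k² + 21*k + 14)/(k³ + k² + k)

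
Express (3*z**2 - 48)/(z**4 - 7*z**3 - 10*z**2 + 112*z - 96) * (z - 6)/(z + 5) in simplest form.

3/(z**2 + 4*z - 5)

Factor: 3*z**2 - 48 = 3*(z - 4)*(z + 4);  z**4 - 7*z**3 - 10*z**2 + 112*z - 96 = (z + 4)*(z - 4)*(z - 1)*(z - 6)
Cancel the common factors (z + 4), (z - 6), (z - 4).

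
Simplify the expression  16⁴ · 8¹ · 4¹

2^21

16⁴ = 2^16; 8¹ = 2^3; 4¹ = 2^2
Combine exponents: 2^21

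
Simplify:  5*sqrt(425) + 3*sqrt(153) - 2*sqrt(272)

26*sqrt(17)

5*sqrt(425) = 25*sqrt(17); 3*sqrt(153) = 9*sqrt(17); 2*sqrt(272) = 8*sqrt(17)
Combine: (25 + 9 - 8)·sqrt(17) = 26*sqrt(17)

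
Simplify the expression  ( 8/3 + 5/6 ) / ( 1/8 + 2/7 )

196/23

Numerator: 8/3 + 5/6 = 7/2
Denominator: 1/8 + 2/7 = 23/56
Divide: (7/2) · (56/23) = 196/23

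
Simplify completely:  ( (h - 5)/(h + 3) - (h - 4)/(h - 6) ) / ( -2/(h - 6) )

(5*h - 21)/(h + 3)

Numerator: (h - 5)/(h + 3) - (h - 4)/(h - 6) = (-10*h + 42)/(h² - 3*h - 18)
Denominator: -2/(h - 6) = -2/(h - 6)
Divide: ((-10*h + 42)/(h² - 3*h - 18)) · (-h/2 + 3) = (5*h - 21)/(h + 3)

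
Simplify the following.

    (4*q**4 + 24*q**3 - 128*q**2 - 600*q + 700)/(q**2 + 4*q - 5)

4*q**2 + 8*q - 140

Factor: 4*q**4 + 24*q**3 - 128*q**2 - 600*q + 700 = 4*(q - 1)*(q - 5)*(q + 5)*(q + 7);  q**2 + 4*q - 5 = (q - 1)*(q + 5)
Cancel the common factors (q + 5), (q - 1).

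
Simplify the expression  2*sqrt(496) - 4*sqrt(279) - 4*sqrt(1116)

-28*sqrt(31)

2*sqrt(496) = 8*sqrt(31); 4*sqrt(279) = 12*sqrt(31); 4*sqrt(1116) = 24*sqrt(31)
Combine: (8 - 12 - 24)·sqrt(31) = -28*sqrt(31)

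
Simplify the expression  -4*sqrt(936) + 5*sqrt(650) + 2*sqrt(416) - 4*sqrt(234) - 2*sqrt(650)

-13*sqrt(26)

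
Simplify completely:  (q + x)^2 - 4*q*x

(q - x)^2

Expand the square and combine the 4*q*x term.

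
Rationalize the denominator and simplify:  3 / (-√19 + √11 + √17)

(-27*√19 + 39*√17 + 75*√11 + 6*√3553)/667

Group as (√11 + √17) - √19; multiply by (√11 + √17) + √19, then rationalise the remaining surd.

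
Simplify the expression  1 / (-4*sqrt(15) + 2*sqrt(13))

(-2*sqrt(15) - sqrt(13))/94

Multiply numerator and denominator by 2*sqrt(13) + 4*sqrt(15).
Denominator becomes -188; numerator becomes 2*sqrt(13) + 4*sqrt(15).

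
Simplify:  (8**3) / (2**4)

2**5

8**3 = 2**9; 2**4 = 2**4
Combine exponents: 2**5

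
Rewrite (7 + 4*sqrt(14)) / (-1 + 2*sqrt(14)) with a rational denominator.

(18*sqrt(14) + 119)/55

Multiply numerator and denominator by -2*sqrt(14) - 1.
Denominator becomes -55; numerator becomes -119 - 18*sqrt(14).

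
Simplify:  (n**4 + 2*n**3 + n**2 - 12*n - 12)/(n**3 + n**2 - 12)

n + 1

Factor: n**4 + 2*n**3 + n**2 - 12*n - 12 = (n - 2)*(n**2 + 3*n + 6)*(n + 1);  n**3 + n**2 - 12 = (n - 2)*(n**2 + 3*n + 6)
Cancel the common factors (n**2 + 3*n + 6), (n - 2).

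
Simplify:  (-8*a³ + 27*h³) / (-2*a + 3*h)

(3*h)^3 - (2*a)^3 = (-2*a + 3*h)(4*a² + 6*a*h + 9*h²).

4*a² + 6*a*h + 9*h²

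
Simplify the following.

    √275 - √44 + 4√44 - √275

√275 = 5*√11; √44 = 2*√11; 4√44 = 8*√11; √275 = 5*√11
Combine: (5 - 2 + 8 - 5)·√11 = 6*√11

6*√11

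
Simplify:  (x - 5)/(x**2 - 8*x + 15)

Factor: x**2 - 8*x + 15 = (x - 5)*(x - 3)
Cancel the common factor (x - 5).

1/(x - 3)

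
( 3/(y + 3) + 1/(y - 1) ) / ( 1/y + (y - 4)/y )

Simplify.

4*y^2/(y^3 - y^2 - 9*y + 9)

Numerator: 3/(y + 3) + 1/(y - 1) = 4*y/(y^2 + 2*y - 3)
Denominator: 1/y + (y - 4)/y = (y - 3)/y
Divide: (4*y/(y^2 + 2*y - 3)) · (y/(y - 3)) = 4*y^2/(y^3 - y^2 - 9*y + 9)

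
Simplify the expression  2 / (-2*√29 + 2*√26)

Multiply numerator and denominator by 2*√26 + 2*√29.
Denominator becomes -12; numerator becomes 4*√26 + 4*√29.

(-√29 - √26)/3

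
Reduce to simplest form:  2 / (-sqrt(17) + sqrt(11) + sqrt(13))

Group as (sqrt(11) + sqrt(13)) - sqrt(17); multiply by (sqrt(11) + sqrt(13)) + sqrt(17), then rationalise the remaining surd.

(-14*sqrt(17) + 30*sqrt(13) + 38*sqrt(11) + 4*sqrt(2431))/523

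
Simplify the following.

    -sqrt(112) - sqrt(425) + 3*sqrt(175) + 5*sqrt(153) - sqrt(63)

sqrt(112) = 4*sqrt(7); sqrt(425) = 5*sqrt(17); 3*sqrt(175) = 15*sqrt(7); 5*sqrt(153) = 15*sqrt(17); sqrt(63) = 3*sqrt(7)

8*sqrt(7) + 10*sqrt(17)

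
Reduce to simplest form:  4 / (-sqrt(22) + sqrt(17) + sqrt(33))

Group as (sqrt(17) + sqrt(33)) - sqrt(22); multiply by (sqrt(17) + sqrt(33)) + sqrt(22), then rationalise the remaining surd.

(-28*sqrt(22) + 6*sqrt(33) + 38*sqrt(17) + 22*sqrt(102))/365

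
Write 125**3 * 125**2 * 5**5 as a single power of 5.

125**3 = 5**9; 125**2 = 5**6; 5**5 = 5**5
Combine exponents: 5**20

5**20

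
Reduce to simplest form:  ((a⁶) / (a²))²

a⁸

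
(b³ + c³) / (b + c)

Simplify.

c^3 + b^3 = (b + c)(b² - b*c + c²).

b² - b*c + c²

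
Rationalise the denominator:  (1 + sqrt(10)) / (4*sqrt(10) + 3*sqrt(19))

(-40 - 4*sqrt(10) + 3*sqrt(19) + 3*sqrt(190))/11

Multiply numerator and denominator by -3*sqrt(19) + 4*sqrt(10).
Denominator becomes -11; numerator becomes -3*sqrt(190) - 3*sqrt(19) + 4*sqrt(10) + 40.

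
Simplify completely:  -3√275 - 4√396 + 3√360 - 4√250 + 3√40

3√275 = 15*√11; 4√396 = 24*√11; 3√360 = 18*√10; 4√250 = 20*√10; 3√40 = 6*√10

-39*√11 + 4*√10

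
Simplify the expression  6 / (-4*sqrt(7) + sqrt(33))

(-24*sqrt(7) - 6*sqrt(33))/79

Multiply numerator and denominator by sqrt(33) + 4*sqrt(7).
Denominator becomes -79; numerator becomes 6*sqrt(33) + 24*sqrt(7).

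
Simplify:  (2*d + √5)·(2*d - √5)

4*d² - 5

(2*d)^2 - (√5)^2 = 4*d² - 5.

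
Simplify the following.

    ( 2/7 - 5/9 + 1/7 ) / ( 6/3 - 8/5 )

-20/63

Numerator: 2/7 - 5/9 + 1/7 = -8/63
Denominator: 6/3 - 8/5 = 2/5
Divide: (-8/63) · (5/2) = -20/63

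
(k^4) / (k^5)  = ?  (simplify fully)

1/k

Quotient: (k^-1)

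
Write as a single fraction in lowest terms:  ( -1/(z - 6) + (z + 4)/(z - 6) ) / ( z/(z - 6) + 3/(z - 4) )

(z^2 - z - 12)/(z^2 - z - 18)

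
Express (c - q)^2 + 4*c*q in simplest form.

Expand the square and combine the 4*c*q term.

(c + q)^2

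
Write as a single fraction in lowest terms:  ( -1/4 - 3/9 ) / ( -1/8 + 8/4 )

-14/45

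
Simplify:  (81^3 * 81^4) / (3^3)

3^25

81^3 = 3^12; 81^4 = 3^16; 3^3 = 3^3
Combine exponents: 3^25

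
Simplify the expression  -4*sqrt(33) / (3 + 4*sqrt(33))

Multiply numerator and denominator by -4*sqrt(33) + 3.
Denominator becomes -519; numerator becomes -12*sqrt(33) + 528.

(-176 + 4*sqrt(33))/173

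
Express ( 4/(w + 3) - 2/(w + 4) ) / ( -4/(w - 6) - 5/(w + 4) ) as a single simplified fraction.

Numerator: 4/(w + 3) - 2/(w + 4) = (2*w + 10)/(w² + 7*w + 12)
Denominator: -4/(w - 6) - 5/(w + 4) = (-9*w + 14)/(w² - 2*w - 24)
Divide: ((2*w + 10)/(w² + 7*w + 12)) · ((w² - 2*w - 24)/(-9*w + 14)) = (-2*w² + 2*w + 60)/(9*w² + 13*w - 42)

(-2*w² + 2*w + 60)/(9*w² + 13*w - 42)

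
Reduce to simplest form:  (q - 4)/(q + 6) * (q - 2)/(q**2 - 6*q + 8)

Factor: q**2 - 6*q + 8 = (q - 2)*(q - 4)
Cancel the common factors (q - 2), (q - 4).

1/(q + 6)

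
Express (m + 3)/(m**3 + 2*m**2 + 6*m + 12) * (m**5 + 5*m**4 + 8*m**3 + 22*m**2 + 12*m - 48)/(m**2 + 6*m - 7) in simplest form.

(m**2 + 7*m + 12)/(m + 7)

Factor: m**3 + 2*m**2 + 6*m + 12 = (m + 2)*(m**2 + 6);  m**5 + 5*m**4 + 8*m**3 + 22*m**2 + 12*m - 48 = (m + 4)*(m + 2)*(m**2 + 6)*(m - 1);  m**2 + 6*m - 7 = (m - 1)*(m + 7)
Cancel the common factors (m**2 + 6), (m - 1), (m + 2).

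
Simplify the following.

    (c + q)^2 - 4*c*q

(c - q)^2

After expansion: c^2 - 2*c*q + q^2 — a perfect-square trinomial.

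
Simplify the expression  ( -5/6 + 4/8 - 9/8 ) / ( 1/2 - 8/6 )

7/4

Numerator: -5/6 + 4/8 - 9/8 = -35/24
Denominator: 1/2 - 8/6 = -5/6
Divide: (-35/24) · (-6/5) = 7/4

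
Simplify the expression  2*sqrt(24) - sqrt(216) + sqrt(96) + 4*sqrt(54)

14*sqrt(6)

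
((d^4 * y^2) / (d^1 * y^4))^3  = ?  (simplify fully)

d^9/y^6

Inside the bracket: d^3 * (y^-2)
Raise to the power 3: d^9 * (y^-6)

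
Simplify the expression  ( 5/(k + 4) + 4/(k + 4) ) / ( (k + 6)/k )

Numerator: 5/(k + 4) + 4/(k + 4) = 9/(k + 4)
Denominator: (k + 6)/k = (k + 6)/k
Divide: (9/(k + 4)) · (k/(k + 6)) = 9*k/(k^2 + 10*k + 24)

9*k/(k^2 + 10*k + 24)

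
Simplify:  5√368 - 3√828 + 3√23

5√368 = 20*√23; 3√828 = 18*√23; 3√23 = 3*√23
Combine: (20 - 18 + 3)·√23 = 5*√23

5*√23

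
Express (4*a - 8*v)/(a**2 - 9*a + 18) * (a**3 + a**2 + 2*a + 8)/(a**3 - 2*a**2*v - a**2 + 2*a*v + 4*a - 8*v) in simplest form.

(4*a + 8)/(a**2 - 9*a + 18)

Factor: 4*a - 8*v = 4*(a - 2*v);  a**2 - 9*a + 18 = (a - 3)*(a - 6);  a**3 + a**2 + 2*a + 8 = (a + 2)*(a**2 - a + 4);  a**3 - 2*a**2*v - a**2 + 2*a*v + 4*a - 8*v = (a**2 - a + 4)*(a - 2*v)
Cancel the common factors (a**2 - a + 4), (a - 2*v).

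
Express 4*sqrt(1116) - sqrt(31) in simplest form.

4*sqrt(1116) = 24*sqrt(31); sqrt(31) = sqrt(31)
Combine: (24 - 1)·sqrt(31) = 23*sqrt(31)

23*sqrt(31)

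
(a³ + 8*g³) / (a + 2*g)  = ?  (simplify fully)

Apply the sum-of-cubes factorisation and cancel (a + 2*g).

a² - 2*a*g + 4*g²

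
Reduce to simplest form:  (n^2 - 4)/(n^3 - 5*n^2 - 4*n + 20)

Factor: n^2 - 4 = (n + 2)*(n - 2);  n^3 - 5*n^2 - 4*n + 20 = (n - 2)*(n + 2)*(n - 5)
Cancel the common factors (n + 2), (n - 2).

1/(n - 5)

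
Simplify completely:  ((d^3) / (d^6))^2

d^(-6)

Inside the bracket: (d^-3)
Raise to the power 2: (d^-6)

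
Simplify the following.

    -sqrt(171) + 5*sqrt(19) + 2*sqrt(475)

12*sqrt(19)

sqrt(171) = 3*sqrt(19); 5*sqrt(19) = 5*sqrt(19); 2*sqrt(475) = 10*sqrt(19)
Combine: (-3 + 5 + 10)·sqrt(19) = 12*sqrt(19)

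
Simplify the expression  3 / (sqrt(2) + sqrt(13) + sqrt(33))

Group as (sqrt(13) + sqrt(33)) + sqrt(2); multiply by (sqrt(13) + sqrt(33)) - sqrt(2), then rationalise the remaining surd.

(-33*sqrt(13) - 66*sqrt(2) + 3*sqrt(858) + 27*sqrt(33))/110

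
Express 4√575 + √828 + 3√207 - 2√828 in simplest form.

23*√23

4√575 = 20*√23; √828 = 6*√23; 3√207 = 9*√23; 2√828 = 12*√23
Combine: (20 + 6 + 9 - 12)·√23 = 23*√23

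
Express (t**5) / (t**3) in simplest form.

t**2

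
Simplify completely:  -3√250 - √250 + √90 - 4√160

-33*√10

3√250 = 15*√10; √250 = 5*√10; √90 = 3*√10; 4√160 = 16*√10
Combine: (-15 - 5 + 3 - 16)·√10 = -33*√10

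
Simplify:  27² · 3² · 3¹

3^9

27² = 3^6; 3² = 3^2; 3¹ = 3^1
Combine exponents: 3^9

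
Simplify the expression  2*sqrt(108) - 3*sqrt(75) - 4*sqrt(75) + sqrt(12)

2*sqrt(108) = 12*sqrt(3); 3*sqrt(75) = 15*sqrt(3); 4*sqrt(75) = 20*sqrt(3); sqrt(12) = 2*sqrt(3)
Combine: (12 - 15 - 20 + 2)·sqrt(3) = -21*sqrt(3)

-21*sqrt(3)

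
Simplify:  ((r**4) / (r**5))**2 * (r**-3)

r**(-5)

Inside the bracket: (r**-1)
Raise to the power 2: (r**-2)
Multiply by (r**-3): add exponents.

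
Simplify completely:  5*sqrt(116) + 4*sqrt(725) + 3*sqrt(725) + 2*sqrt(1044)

57*sqrt(29)

5*sqrt(116) = 10*sqrt(29); 4*sqrt(725) = 20*sqrt(29); 3*sqrt(725) = 15*sqrt(29); 2*sqrt(1044) = 12*sqrt(29)
Combine: (10 + 20 + 15 + 12)·sqrt(29) = 57*sqrt(29)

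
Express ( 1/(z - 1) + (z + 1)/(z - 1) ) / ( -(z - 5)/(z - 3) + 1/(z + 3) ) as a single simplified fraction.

(-z^3 - 2*z^2 + 9*z + 18)/(z^3 - 4*z^2 - 9*z + 12)

Numerator: 1/(z - 1) + (z + 1)/(z - 1) = (z + 2)/(z - 1)
Denominator: -(z - 5)/(z - 3) + 1/(z + 3) = (-z^2 + 3*z + 12)/(z^2 - 9)
Divide: ((z + 2)/(z - 1)) · ((z^2 - 9)/(-z^2 + 3*z + 12)) = (-z^3 - 2*z^2 + 9*z + 18)/(z^3 - 4*z^2 - 9*z + 12)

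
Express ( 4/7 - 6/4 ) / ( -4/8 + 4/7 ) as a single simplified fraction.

Numerator: 4/7 - 6/4 = -13/14
Denominator: -4/8 + 4/7 = 1/14
Divide: (-13/14) · (14) = -13

-13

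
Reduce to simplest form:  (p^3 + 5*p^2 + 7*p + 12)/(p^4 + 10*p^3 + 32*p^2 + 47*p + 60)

1/(p + 5)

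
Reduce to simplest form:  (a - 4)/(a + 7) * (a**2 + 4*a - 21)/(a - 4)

a - 3

Factor: a**2 + 4*a - 21 = (a + 7)*(a - 3)
Cancel the common factors (a + 7), (a - 4).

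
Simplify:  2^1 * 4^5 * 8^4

2^23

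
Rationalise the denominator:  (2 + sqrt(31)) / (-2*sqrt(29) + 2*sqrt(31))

(2*sqrt(29) + 2*sqrt(31) + sqrt(899) + 31)/4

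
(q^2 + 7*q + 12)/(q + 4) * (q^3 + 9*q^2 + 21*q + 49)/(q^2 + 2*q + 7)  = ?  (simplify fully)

q^2 + 10*q + 21

Factor: q^2 + 7*q + 12 = (q + 4)*(q + 3);  q^3 + 9*q^2 + 21*q + 49 = (q^2 + 2*q + 7)*(q + 7)
Cancel the common factors (q^2 + 2*q + 7), (q + 4).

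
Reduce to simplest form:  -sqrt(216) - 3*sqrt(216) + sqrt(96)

-20*sqrt(6)

sqrt(216) = 6*sqrt(6); 3*sqrt(216) = 18*sqrt(6); sqrt(96) = 4*sqrt(6)
Combine: (-6 - 18 + 4)·sqrt(6) = -20*sqrt(6)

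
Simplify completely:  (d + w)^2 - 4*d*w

(d - w)^2

Expanding gives d^2 - 2*d*w + w^2, a perfect square.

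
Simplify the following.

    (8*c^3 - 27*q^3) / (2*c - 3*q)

Factor as (a-b)(a^2+ab+b^2) with a=(2*c), b=(3*q).

4*c^2 + 6*c*q + 9*q^2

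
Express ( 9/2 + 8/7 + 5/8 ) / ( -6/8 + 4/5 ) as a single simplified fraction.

1755/14

Numerator: 9/2 + 8/7 + 5/8 = 351/56
Denominator: -6/8 + 4/5 = 1/20
Divide: (351/56) · (20) = 1755/14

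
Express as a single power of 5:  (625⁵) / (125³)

5^11

625⁵ = 5^20; 125³ = 5^9
Combine exponents: 5^11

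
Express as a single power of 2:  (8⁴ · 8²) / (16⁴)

2^2

8⁴ = 2^12; 8² = 2^6; 16⁴ = 2^16
Combine exponents: 2^2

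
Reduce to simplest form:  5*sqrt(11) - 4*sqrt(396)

5*sqrt(11) = 5*sqrt(11); 4*sqrt(396) = 24*sqrt(11)
Combine: (5 - 24)·sqrt(11) = -19*sqrt(11)

-19*sqrt(11)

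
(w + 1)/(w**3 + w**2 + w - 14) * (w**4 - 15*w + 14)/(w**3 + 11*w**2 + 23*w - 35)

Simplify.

(w + 1)/(w**2 + 12*w + 35)

Factor: w**3 + w**2 + w - 14 = (w - 2)*(w**2 + 3*w + 7);  w**4 - 15*w + 14 = (w**2 + 3*w + 7)*(w - 2)*(w - 1);  w**3 + 11*w**2 + 23*w - 35 = (w - 1)*(w + 5)*(w + 7)
Cancel the common factors (w**2 + 3*w + 7), (w - 1), (w - 2).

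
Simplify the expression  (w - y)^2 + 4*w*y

(w + y)^2

Expanding gives w^2 + 2*w*y + y^2, a perfect square.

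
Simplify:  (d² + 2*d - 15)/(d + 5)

Factor: d² + 2*d - 15 = (d + 5)·(d - 3)
Cancel the common factor (d + 5).

d - 3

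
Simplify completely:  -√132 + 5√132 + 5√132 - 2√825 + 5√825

√132 = 2*√33; 5√132 = 10*√33; 5√132 = 10*√33; 2√825 = 10*√33; 5√825 = 25*√33
Combine: (-2 + 10 + 10 - 10 + 25)·√33 = 33*√33

33*√33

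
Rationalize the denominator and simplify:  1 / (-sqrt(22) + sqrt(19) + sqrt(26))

(-23*sqrt(22) + 15*sqrt(26) + 29*sqrt(19) + 4*sqrt(2717))/1447

Group as (sqrt(19) + sqrt(26)) - sqrt(22); multiply by (sqrt(19) + sqrt(26)) + sqrt(22), then rationalise the remaining surd.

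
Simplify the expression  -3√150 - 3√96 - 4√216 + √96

-47*√6

3√150 = 15*√6; 3√96 = 12*√6; 4√216 = 24*√6; √96 = 4*√6
Combine: (-15 - 12 - 24 + 4)·√6 = -47*√6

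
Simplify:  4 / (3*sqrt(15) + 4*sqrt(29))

Multiply numerator and denominator by -4*sqrt(29) + 3*sqrt(15).
Denominator becomes -329; numerator becomes -16*sqrt(29) + 12*sqrt(15).

(-12*sqrt(15) + 16*sqrt(29))/329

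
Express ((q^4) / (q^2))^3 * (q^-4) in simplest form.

q^2

Inside the bracket: q^2
Raise to the power 3: q^6
Multiply by (q^-4): add exponents.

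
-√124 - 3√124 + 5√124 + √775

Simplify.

√124 = 2*√31; 3√124 = 6*√31; 5√124 = 10*√31; √775 = 5*√31
Combine: (-2 - 6 + 10 + 5)·√31 = 7*√31

7*√31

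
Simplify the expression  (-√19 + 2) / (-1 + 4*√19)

(-74 + 7*√19)/303

Multiply numerator and denominator by -4*√19 - 1.
Denominator becomes -303; numerator becomes -7*√19 + 74.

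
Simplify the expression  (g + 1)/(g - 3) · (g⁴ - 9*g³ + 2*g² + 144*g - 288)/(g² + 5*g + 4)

Factor: g⁴ - 9*g³ + 2*g² + 144*g - 288 = (g - 3)·(g - 6)·(g + 4)·(g - 4);  g² + 5*g + 4 = (g + 1)·(g + 4)
Cancel the common factors (g + 1), (g - 3), (g + 4).

g² - 10*g + 24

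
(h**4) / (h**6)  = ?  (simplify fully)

h**(-2)

Quotient: (h**-2)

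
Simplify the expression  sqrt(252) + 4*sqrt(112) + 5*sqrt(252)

52*sqrt(7)

sqrt(252) = 6*sqrt(7); 4*sqrt(112) = 16*sqrt(7); 5*sqrt(252) = 30*sqrt(7)
Combine: (6 + 16 + 30)·sqrt(7) = 52*sqrt(7)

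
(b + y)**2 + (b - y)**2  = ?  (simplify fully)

2*b**2 + 2*y**2

Only the even-power cross terms survive.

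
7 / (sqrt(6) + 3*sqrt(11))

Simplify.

(-7*sqrt(6) + 21*sqrt(11))/93

Multiply numerator and denominator by -sqrt(6) + 3*sqrt(11).
Denominator becomes 93; numerator becomes -7*sqrt(6) + 21*sqrt(11).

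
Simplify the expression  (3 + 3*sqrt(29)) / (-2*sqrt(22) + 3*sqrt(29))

Multiply numerator and denominator by 2*sqrt(22) + 3*sqrt(29).
Denominator becomes 173; numerator becomes 6*sqrt(22) + 9*sqrt(29) + 6*sqrt(638) + 261.

(6*sqrt(22) + 9*sqrt(29) + 6*sqrt(638) + 261)/173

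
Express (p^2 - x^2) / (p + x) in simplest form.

p - x

Factor p^2 - x^2 and cancel (p + x).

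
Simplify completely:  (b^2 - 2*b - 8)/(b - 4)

Factor: b^2 - 2*b - 8 = (b + 2)*(b - 4)
Cancel the common factor (b - 4).

b + 2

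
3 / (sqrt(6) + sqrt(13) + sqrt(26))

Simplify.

(-156*sqrt(3) - 21*sqrt(26) + 57*sqrt(13) + 99*sqrt(6))/263

Group as (sqrt(6) + sqrt(13)) + sqrt(26); multiply by (sqrt(6) + sqrt(13)) - sqrt(26), then rationalise the remaining surd.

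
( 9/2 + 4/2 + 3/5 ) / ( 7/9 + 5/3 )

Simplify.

639/220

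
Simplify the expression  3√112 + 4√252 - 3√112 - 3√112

3√112 = 12*√7; 4√252 = 24*√7; 3√112 = 12*√7; 3√112 = 12*√7
Combine: (12 + 24 - 12 - 12)·√7 = 12*√7

12*√7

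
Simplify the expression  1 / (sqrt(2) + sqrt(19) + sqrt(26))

(-4*sqrt(247) - 5*sqrt(26) + 9*sqrt(19) + 43*sqrt(2))/127

Group as (sqrt(2) + sqrt(26)) + sqrt(19); multiply by (sqrt(2) + sqrt(26)) - sqrt(19), then rationalise the remaining surd.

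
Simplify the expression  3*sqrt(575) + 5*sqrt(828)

3*sqrt(575) = 15*sqrt(23); 5*sqrt(828) = 30*sqrt(23)
Combine: (15 + 30)·sqrt(23) = 45*sqrt(23)

45*sqrt(23)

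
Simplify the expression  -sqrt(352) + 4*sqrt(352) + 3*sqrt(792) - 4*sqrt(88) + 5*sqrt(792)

sqrt(352) = 4*sqrt(22); 4*sqrt(352) = 16*sqrt(22); 3*sqrt(792) = 18*sqrt(22); 4*sqrt(88) = 8*sqrt(22); 5*sqrt(792) = 30*sqrt(22)
Combine: (-4 + 16 + 18 - 8 + 30)·sqrt(22) = 52*sqrt(22)

52*sqrt(22)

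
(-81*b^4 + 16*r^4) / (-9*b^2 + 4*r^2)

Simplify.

9*b^2 + 4*r^2

Factor (2*r)^4 - (3*b)^4 and cancel (-9*b^2 + 4*r^2).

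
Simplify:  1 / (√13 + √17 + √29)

Group as (√13 + √17) + √29; multiply by (√13 + √17) - √29, then rationalise the remaining surd.

(-2*√6409 + √29 + 25*√17 + 33*√13)/883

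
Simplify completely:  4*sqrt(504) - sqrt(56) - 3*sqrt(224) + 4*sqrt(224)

26*sqrt(14)

4*sqrt(504) = 24*sqrt(14); sqrt(56) = 2*sqrt(14); 3*sqrt(224) = 12*sqrt(14); 4*sqrt(224) = 16*sqrt(14)
Combine: (24 - 2 - 12 + 16)·sqrt(14) = 26*sqrt(14)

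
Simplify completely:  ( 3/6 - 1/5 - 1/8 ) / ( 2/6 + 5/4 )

Numerator: 3/6 - 1/5 - 1/8 = 7/40
Denominator: 2/6 + 5/4 = 19/12
Divide: (7/40) · (12/19) = 21/190

21/190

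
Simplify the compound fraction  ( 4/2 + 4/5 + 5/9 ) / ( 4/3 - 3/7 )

1057/285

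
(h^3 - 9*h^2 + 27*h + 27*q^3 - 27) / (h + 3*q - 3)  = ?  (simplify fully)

Factor as (a+b)(a^2-ab+b^2) with a=(3*q), b=(h - 3).

h^2 - 3*h*q - 6*h + 9*q^2 + 9*q + 9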